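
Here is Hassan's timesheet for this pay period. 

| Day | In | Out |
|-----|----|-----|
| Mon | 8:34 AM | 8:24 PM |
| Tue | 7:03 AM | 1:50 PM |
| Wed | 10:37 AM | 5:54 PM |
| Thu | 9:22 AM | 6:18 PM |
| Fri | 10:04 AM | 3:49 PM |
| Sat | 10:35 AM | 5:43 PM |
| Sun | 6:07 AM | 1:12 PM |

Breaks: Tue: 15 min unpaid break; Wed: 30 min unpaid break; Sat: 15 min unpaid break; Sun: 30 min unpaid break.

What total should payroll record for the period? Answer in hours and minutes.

53 h 18 min

Mon: 8:34 AM–8:24 PM = 11 h 50 min
Tue: 7:03 AM–1:50 PM = 6 h 47 min; less 15 min break → 6 h 32 min
Wed: 10:37 AM–5:54 PM = 7 h 17 min; less 30 min break → 6 h 47 min
Thu: 9:22 AM–6:18 PM = 8 h 56 min
Fri: 10:04 AM–3:49 PM = 5 h 45 min
Sat: 10:35 AM–5:43 PM = 7 h 8 min; less 15 min break → 6 h 53 min
Sun: 6:07 AM–1:12 PM = 7 h 5 min; less 30 min break → 6 h 35 min
Total: 11 h 50 min + 6 h 32 min + 6 h 47 min + 8 h 56 min + 5 h 45 min + 6 h 53 min + 6 h 35 min = 53 h 18 min.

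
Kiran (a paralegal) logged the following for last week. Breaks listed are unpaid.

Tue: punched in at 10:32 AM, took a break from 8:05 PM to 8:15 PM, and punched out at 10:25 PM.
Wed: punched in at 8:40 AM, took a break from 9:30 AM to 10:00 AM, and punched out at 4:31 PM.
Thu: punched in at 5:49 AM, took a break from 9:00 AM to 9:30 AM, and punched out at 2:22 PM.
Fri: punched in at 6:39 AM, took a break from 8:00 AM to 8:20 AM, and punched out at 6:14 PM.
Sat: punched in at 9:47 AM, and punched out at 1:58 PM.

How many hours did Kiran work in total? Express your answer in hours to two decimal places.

Tue: 10:32 AM–10:25 PM = 11 h 53 min; less 10 min break → 11 h 43 min
Wed: 8:40 AM–4:31 PM = 7 h 51 min; less 30 min break → 7 h 21 min
Thu: 5:49 AM–2:22 PM = 8 h 33 min; less 30 min break → 8 h 3 min
Fri: 6:39 AM–6:14 PM = 11 h 35 min; less 20 min break → 11 h 15 min
Sat: 9:47 AM–1:58 PM = 4 h 11 min
Total: 11 h 43 min + 7 h 21 min + 8 h 3 min + 11 h 15 min + 4 h 11 min = 42 h 33 min.

42.55 hours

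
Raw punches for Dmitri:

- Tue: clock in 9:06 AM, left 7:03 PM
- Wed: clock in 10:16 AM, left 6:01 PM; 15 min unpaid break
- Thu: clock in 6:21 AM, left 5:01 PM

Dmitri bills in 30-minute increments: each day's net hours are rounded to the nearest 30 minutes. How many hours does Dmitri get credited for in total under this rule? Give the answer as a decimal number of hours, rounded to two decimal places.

Tue: 9:06 AM–7:03 PM = 9 h 57 min → rounds to 10 h 0 min
Wed: 10:16 AM–6:01 PM = 7 h 45 min − 15 min = 7 h 30 min → rounds to 7 h 30 min
Thu: 6:21 AM–5:01 PM = 10 h 40 min → rounds to 10 h 30 min
Total credited: 28 h 0 min.

28.00 hours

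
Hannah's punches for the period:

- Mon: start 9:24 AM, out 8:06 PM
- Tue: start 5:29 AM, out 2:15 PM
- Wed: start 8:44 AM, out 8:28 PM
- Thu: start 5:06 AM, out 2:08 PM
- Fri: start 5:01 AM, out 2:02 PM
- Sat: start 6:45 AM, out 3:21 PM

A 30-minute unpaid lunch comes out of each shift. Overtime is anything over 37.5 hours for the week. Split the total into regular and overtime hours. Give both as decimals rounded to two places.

Mon: 9:24 AM–8:06 PM = 10 h 42 min; less 30 min break → 10 h 12 min
Tue: 5:29 AM–2:15 PM = 8 h 46 min; less 30 min break → 8 h 16 min
Wed: 8:44 AM–8:28 PM = 11 h 44 min; less 30 min break → 11 h 14 min
Thu: 5:06 AM–2:08 PM = 9 h 2 min; less 30 min break → 8 h 32 min
Fri: 5:01 AM–2:02 PM = 9 h 1 min; less 30 min break → 8 h 31 min
Sat: 6:45 AM–3:21 PM = 8 h 36 min; less 30 min break → 8 h 6 min
Total worked: 54 h 51 min = 54.85 h.
Threshold 37.5 h → overtime 17 h 21 min, regular 37 h 30 min.

Regular 37.50 hours, overtime 17.35 hours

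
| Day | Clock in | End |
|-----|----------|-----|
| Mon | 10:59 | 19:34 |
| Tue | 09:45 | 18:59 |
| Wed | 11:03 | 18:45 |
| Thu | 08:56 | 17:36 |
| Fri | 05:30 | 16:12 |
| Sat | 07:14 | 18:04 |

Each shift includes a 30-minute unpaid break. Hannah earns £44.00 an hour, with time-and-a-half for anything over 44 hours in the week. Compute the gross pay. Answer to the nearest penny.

£2511.30

Mon: 10:59–19:34 = 8 h 35 min; less 30 min break → 8 h 5 min
Tue: 09:45–18:59 = 9 h 14 min; less 30 min break → 8 h 44 min
Wed: 11:03–18:45 = 7 h 42 min; less 30 min break → 7 h 12 min
Thu: 08:56–17:36 = 8 h 40 min; less 30 min break → 8 h 10 min
Fri: 05:30–16:12 = 10 h 42 min; less 30 min break → 10 h 12 min
Sat: 07:14–18:04 = 10 h 50 min; less 30 min break → 10 h 20 min
Total worked: 52 h 43 min = 3163 min.
Regular 44 h 0 min = 2640 min at £44.00/h; overtime 8 h 43 min = 523 min at £66.00/h.
Pay = (2640 × £44.00 + 523 × £66.00) ÷ 60 = £2511.30.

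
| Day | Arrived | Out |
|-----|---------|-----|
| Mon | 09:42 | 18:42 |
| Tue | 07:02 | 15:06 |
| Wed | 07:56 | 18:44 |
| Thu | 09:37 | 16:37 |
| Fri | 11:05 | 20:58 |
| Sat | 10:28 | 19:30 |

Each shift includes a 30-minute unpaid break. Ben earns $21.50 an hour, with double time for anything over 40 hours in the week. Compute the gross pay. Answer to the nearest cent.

Mon: 09:42–18:42 = 9 h 0 min; less 30 min break → 8 h 30 min
Tue: 07:02–15:06 = 8 h 4 min; less 30 min break → 7 h 34 min
Wed: 07:56–18:44 = 10 h 48 min; less 30 min break → 10 h 18 min
Thu: 09:37–16:37 = 7 h 0 min; less 30 min break → 6 h 30 min
Fri: 11:05–20:58 = 9 h 53 min; less 30 min break → 9 h 23 min
Sat: 10:28–19:30 = 9 h 2 min; less 30 min break → 8 h 32 min
Total worked: 50 h 47 min = 3047 min.
Regular 40 h 0 min = 2400 min at $21.50/h; overtime 10 h 47 min = 647 min at $43.00/h.
Pay = (2400 × $21.50 + 647 × $43.00) ÷ 60 = $1323.68.

$1323.68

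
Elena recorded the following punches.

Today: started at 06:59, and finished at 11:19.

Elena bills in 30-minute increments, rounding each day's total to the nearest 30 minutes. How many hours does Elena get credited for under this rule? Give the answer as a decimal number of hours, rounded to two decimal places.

4.50 hours

Today: 06:59–11:19 = 4 h 20 min → rounds to 4 h 30 min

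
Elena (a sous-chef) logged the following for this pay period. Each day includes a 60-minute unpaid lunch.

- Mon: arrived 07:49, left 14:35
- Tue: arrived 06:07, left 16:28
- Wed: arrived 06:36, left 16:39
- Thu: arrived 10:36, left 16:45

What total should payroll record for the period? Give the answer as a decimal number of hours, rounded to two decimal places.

29.32 hours

Mon: 07:49–14:35 = 6 h 46 min; less 60 min break → 5 h 46 min
Tue: 06:07–16:28 = 10 h 21 min; less 60 min break → 9 h 21 min
Wed: 06:36–16:39 = 10 h 3 min; less 60 min break → 9 h 3 min
Thu: 10:36–16:45 = 6 h 9 min; less 60 min break → 5 h 9 min
Total: 5 h 46 min + 9 h 21 min + 9 h 3 min + 5 h 9 min = 29 h 19 min.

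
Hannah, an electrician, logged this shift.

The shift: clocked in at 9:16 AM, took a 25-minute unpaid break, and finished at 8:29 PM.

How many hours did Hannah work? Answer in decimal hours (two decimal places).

10.80 hours

The shift: 9:16 AM–8:29 PM = 11 h 13 min; less 25 min break → 10 h 48 min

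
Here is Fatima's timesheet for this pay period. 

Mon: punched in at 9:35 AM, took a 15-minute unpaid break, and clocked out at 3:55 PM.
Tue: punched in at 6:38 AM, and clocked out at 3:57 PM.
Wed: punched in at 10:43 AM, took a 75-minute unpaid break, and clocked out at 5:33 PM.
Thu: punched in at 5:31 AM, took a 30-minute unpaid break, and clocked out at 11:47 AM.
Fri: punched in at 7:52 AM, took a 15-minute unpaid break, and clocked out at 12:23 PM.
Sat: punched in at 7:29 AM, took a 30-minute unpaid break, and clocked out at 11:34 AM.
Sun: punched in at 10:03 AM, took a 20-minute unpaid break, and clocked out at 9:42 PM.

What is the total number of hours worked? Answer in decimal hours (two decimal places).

45.92 hours

Mon: 9:35 AM–3:55 PM = 6 h 20 min; less 15 min break → 6 h 5 min
Tue: 6:38 AM–3:57 PM = 9 h 19 min
Wed: 10:43 AM–5:33 PM = 6 h 50 min; less 75 min break → 5 h 35 min
Thu: 5:31 AM–11:47 AM = 6 h 16 min; less 30 min break → 5 h 46 min
Fri: 7:52 AM–12:23 PM = 4 h 31 min; less 15 min break → 4 h 16 min
Sat: 7:29 AM–11:34 AM = 4 h 5 min; less 30 min break → 3 h 35 min
Sun: 10:03 AM–9:42 PM = 11 h 39 min; less 20 min break → 11 h 19 min
Total: 6 h 5 min + 9 h 19 min + 5 h 35 min + 5 h 46 min + 4 h 16 min + 3 h 35 min + 11 h 19 min = 45 h 55 min.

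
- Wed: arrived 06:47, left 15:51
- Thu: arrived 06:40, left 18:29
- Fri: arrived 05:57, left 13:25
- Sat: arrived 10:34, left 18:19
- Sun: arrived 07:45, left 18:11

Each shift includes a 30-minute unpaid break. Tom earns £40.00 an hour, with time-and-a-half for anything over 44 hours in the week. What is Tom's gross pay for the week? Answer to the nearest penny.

£1762.00

Wed: 06:47–15:51 = 9 h 4 min; less 30 min break → 8 h 34 min
Thu: 06:40–18:29 = 11 h 49 min; less 30 min break → 11 h 19 min
Fri: 05:57–13:25 = 7 h 28 min; less 30 min break → 6 h 58 min
Sat: 10:34–18:19 = 7 h 45 min; less 30 min break → 7 h 15 min
Sun: 07:45–18:11 = 10 h 26 min; less 30 min break → 9 h 56 min
Total worked: 44 h 2 min = 2642 min.
Regular 44 h 0 min = 2640 min at £40.00/h; overtime 0 h 2 min = 2 min at £60.00/h.
Pay = (2640 × £40.00 + 2 × £60.00) ÷ 60 = £1762.00.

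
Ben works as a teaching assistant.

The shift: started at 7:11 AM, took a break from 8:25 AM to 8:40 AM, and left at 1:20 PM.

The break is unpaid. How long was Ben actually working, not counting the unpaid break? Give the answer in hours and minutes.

The shift: 7:11 AM–1:20 PM = 6 h 9 min; less 15 min break → 5 h 54 min

5 h 54 min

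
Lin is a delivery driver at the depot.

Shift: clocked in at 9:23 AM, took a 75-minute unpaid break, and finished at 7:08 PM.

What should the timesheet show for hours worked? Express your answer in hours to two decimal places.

8.50 hours

Shift: 9:23 AM–7:08 PM = 9 h 45 min; less 75 min break → 8 h 30 min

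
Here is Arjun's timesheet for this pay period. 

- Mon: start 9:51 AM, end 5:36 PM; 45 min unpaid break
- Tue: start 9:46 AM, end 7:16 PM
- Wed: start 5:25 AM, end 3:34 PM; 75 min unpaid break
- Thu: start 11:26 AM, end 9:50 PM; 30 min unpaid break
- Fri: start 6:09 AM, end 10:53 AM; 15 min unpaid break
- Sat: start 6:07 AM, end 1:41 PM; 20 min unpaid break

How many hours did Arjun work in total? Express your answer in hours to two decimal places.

47.02 hours

Mon: 9:51 AM–5:36 PM = 7 h 45 min; less 45 min break → 7 h 0 min
Tue: 9:46 AM–7:16 PM = 9 h 30 min
Wed: 5:25 AM–3:34 PM = 10 h 9 min; less 75 min break → 8 h 54 min
Thu: 11:26 AM–9:50 PM = 10 h 24 min; less 30 min break → 9 h 54 min
Fri: 6:09 AM–10:53 AM = 4 h 44 min; less 15 min break → 4 h 29 min
Sat: 6:07 AM–1:41 PM = 7 h 34 min; less 20 min break → 7 h 14 min
Total: 7 h 0 min + 9 h 30 min + 8 h 54 min + 9 h 54 min + 4 h 29 min + 7 h 14 min = 47 h 1 min.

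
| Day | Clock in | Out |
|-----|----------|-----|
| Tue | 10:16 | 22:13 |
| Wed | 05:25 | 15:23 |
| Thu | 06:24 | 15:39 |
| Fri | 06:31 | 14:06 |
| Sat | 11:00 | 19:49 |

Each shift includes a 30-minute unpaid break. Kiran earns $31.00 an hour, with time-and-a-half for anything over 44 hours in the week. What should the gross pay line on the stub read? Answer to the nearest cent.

Tue: 10:16–22:13 = 11 h 57 min; less 30 min break → 11 h 27 min
Wed: 05:25–15:23 = 9 h 58 min; less 30 min break → 9 h 28 min
Thu: 06:24–15:39 = 9 h 15 min; less 30 min break → 8 h 45 min
Fri: 06:31–14:06 = 7 h 35 min; less 30 min break → 7 h 5 min
Sat: 11:00–19:49 = 8 h 49 min; less 30 min break → 8 h 19 min
Total worked: 45 h 4 min = 2704 min.
Regular 44 h 0 min = 2640 min at $31.00/h; overtime 1 h 4 min = 64 min at $46.50/h.
Pay = (2640 × $31.00 + 64 × $46.50) ÷ 60 = $1413.60.

$1413.60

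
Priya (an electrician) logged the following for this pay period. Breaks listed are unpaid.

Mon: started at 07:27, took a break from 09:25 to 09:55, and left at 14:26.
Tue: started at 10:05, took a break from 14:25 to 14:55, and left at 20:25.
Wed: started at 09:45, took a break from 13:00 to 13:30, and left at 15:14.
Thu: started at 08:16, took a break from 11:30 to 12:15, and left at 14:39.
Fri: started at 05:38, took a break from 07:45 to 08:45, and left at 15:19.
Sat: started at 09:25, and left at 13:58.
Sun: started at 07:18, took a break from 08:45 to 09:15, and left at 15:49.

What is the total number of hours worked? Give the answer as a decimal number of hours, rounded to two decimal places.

48.18 hours

Mon: 07:27–14:26 = 6 h 59 min; less 30 min break → 6 h 29 min
Tue: 10:05–20:25 = 10 h 20 min; less 30 min break → 9 h 50 min
Wed: 09:45–15:14 = 5 h 29 min; less 30 min break → 4 h 59 min
Thu: 08:16–14:39 = 6 h 23 min; less 45 min break → 5 h 38 min
Fri: 05:38–15:19 = 9 h 41 min; less 60 min break → 8 h 41 min
Sat: 09:25–13:58 = 4 h 33 min
Sun: 07:18–15:49 = 8 h 31 min; less 30 min break → 8 h 1 min
Total: 6 h 29 min + 9 h 50 min + 4 h 59 min + 5 h 38 min + 8 h 41 min + 4 h 33 min + 8 h 1 min = 48 h 11 min.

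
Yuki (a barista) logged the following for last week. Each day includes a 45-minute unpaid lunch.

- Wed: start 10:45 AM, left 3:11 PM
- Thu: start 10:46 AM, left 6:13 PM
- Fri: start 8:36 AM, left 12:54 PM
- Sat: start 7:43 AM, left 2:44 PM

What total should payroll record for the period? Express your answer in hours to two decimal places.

20.20 hours

Wed: 10:45 AM–3:11 PM = 4 h 26 min; less 45 min break → 3 h 41 min
Thu: 10:46 AM–6:13 PM = 7 h 27 min; less 45 min break → 6 h 42 min
Fri: 8:36 AM–12:54 PM = 4 h 18 min; less 45 min break → 3 h 33 min
Sat: 7:43 AM–2:44 PM = 7 h 1 min; less 45 min break → 6 h 16 min
Total: 3 h 41 min + 6 h 42 min + 3 h 33 min + 6 h 16 min = 20 h 12 min.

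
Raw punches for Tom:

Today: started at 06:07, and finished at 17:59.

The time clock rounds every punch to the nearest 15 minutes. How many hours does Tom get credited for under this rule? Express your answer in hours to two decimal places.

12.00 hours

Today: in 06:07→06:00, out 17:59→18:00; 12 h 0 min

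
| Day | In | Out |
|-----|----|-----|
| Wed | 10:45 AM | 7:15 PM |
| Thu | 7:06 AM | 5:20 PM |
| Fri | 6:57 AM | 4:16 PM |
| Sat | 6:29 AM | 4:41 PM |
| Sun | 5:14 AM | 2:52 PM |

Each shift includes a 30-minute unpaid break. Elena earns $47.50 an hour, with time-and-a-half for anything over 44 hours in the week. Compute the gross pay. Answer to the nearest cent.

$2188.56

Wed: 10:45 AM–7:15 PM = 8 h 30 min; less 30 min break → 8 h 0 min
Thu: 7:06 AM–5:20 PM = 10 h 14 min; less 30 min break → 9 h 44 min
Fri: 6:57 AM–4:16 PM = 9 h 19 min; less 30 min break → 8 h 49 min
Sat: 6:29 AM–4:41 PM = 10 h 12 min; less 30 min break → 9 h 42 min
Sun: 5:14 AM–2:52 PM = 9 h 38 min; less 30 min break → 9 h 8 min
Total worked: 45 h 23 min = 2723 min.
Regular 44 h 0 min = 2640 min at $47.50/h; overtime 1 h 23 min = 83 min at $71.25/h.
Pay = (2640 × $47.50 + 83 × $71.25) ÷ 60 = $2188.56.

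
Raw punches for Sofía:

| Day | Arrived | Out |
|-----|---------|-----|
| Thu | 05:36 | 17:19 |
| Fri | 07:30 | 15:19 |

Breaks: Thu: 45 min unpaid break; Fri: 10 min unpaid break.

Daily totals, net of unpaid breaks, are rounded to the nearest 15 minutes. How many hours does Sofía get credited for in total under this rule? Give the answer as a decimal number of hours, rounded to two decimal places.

18.75 hours

Thu: 05:36–17:19 = 11 h 43 min − 45 min = 10 h 58 min → rounds to 11 h 0 min
Fri: 07:30–15:19 = 7 h 49 min − 10 min = 7 h 39 min → rounds to 7 h 45 min
Total credited: 18 h 45 min.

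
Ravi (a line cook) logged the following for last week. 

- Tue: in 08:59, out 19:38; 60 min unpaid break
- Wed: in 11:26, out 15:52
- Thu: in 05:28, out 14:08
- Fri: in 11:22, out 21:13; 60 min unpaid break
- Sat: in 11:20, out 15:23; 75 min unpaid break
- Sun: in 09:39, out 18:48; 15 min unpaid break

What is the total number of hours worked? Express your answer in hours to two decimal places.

Tue: 08:59–19:38 = 10 h 39 min; less 60 min break → 9 h 39 min
Wed: 11:26–15:52 = 4 h 26 min
Thu: 05:28–14:08 = 8 h 40 min
Fri: 11:22–21:13 = 9 h 51 min; less 60 min break → 8 h 51 min
Sat: 11:20–15:23 = 4 h 3 min; less 75 min break → 2 h 48 min
Sun: 09:39–18:48 = 9 h 9 min; less 15 min break → 8 h 54 min
Total: 9 h 39 min + 4 h 26 min + 8 h 40 min + 8 h 51 min + 2 h 48 min + 8 h 54 min = 43 h 18 min.

43.30 hours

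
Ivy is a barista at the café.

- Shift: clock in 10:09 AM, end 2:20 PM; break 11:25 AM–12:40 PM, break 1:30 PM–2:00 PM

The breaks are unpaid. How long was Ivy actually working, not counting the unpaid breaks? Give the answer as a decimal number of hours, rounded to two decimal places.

Shift: 10:09 AM–2:20 PM = 4 h 11 min; less 105 min break → 2 h 26 min

2.43 hours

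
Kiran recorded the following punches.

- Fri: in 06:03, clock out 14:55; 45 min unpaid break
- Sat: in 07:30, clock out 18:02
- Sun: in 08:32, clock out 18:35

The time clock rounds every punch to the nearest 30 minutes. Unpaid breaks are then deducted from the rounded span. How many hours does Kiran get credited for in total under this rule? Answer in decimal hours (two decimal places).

28.75 hours

Fri: in 06:03→06:00, out 14:55→15:00; 9 h 0 min − 45 min = 8 h 15 min
Sat: in 07:30→07:30, out 18:02→18:00; 10 h 30 min
Sun: in 08:32→08:30, out 18:35→18:30; 10 h 0 min
Total credited: 28 h 45 min.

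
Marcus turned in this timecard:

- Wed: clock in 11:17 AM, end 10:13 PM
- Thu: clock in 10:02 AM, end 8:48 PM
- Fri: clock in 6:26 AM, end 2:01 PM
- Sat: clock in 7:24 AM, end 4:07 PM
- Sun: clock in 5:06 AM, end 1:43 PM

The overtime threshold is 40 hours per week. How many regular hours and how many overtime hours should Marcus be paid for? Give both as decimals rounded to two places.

Wed: 11:17 AM–10:13 PM = 10 h 56 min
Thu: 10:02 AM–8:48 PM = 10 h 46 min
Fri: 6:26 AM–2:01 PM = 7 h 35 min
Sat: 7:24 AM–4:07 PM = 8 h 43 min
Sun: 5:06 AM–1:43 PM = 8 h 37 min
Total worked: 46 h 37 min = 46.62 h.
Threshold 40 h → overtime 6 h 37 min, regular 40 h 0 min.

Regular 40.00 hours, overtime 6.62 hours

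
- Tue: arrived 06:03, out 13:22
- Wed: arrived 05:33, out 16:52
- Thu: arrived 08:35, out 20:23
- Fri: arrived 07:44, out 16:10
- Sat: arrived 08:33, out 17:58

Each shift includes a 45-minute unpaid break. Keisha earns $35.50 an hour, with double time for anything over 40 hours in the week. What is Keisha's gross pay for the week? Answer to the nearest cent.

Tue: 06:03–13:22 = 7 h 19 min; less 45 min break → 6 h 34 min
Wed: 05:33–16:52 = 11 h 19 min; less 45 min break → 10 h 34 min
Thu: 08:35–20:23 = 11 h 48 min; less 45 min break → 11 h 3 min
Fri: 07:44–16:10 = 8 h 26 min; less 45 min break → 7 h 41 min
Sat: 08:33–17:58 = 9 h 25 min; less 45 min break → 8 h 40 min
Total worked: 44 h 32 min = 2672 min.
Regular 40 h 0 min = 2400 min at $35.50/h; overtime 4 h 32 min = 272 min at $71.00/h.
Pay = (2400 × $35.50 + 272 × $71.00) ÷ 60 = $1741.87.

$1741.87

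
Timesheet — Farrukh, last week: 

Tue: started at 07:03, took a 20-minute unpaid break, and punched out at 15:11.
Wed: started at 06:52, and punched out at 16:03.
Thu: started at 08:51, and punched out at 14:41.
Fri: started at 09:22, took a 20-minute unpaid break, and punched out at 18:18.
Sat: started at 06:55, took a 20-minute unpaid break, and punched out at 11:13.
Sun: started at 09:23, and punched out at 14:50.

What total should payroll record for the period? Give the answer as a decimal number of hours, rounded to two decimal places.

Tue: 07:03–15:11 = 8 h 8 min; less 20 min break → 7 h 48 min
Wed: 06:52–16:03 = 9 h 11 min
Thu: 08:51–14:41 = 5 h 50 min
Fri: 09:22–18:18 = 8 h 56 min; less 20 min break → 8 h 36 min
Sat: 06:55–11:13 = 4 h 18 min; less 20 min break → 3 h 58 min
Sun: 09:23–14:50 = 5 h 27 min
Total: 7 h 48 min + 9 h 11 min + 5 h 50 min + 8 h 36 min + 3 h 58 min + 5 h 27 min = 40 h 50 min.

40.83 hours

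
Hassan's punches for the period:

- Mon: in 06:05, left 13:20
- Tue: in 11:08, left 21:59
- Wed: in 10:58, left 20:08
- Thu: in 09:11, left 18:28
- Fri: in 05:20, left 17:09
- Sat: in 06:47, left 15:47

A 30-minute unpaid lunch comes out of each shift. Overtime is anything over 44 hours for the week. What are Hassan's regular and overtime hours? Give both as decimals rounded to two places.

Mon: 06:05–13:20 = 7 h 15 min; less 30 min break → 6 h 45 min
Tue: 11:08–21:59 = 10 h 51 min; less 30 min break → 10 h 21 min
Wed: 10:58–20:08 = 9 h 10 min; less 30 min break → 8 h 40 min
Thu: 09:11–18:28 = 9 h 17 min; less 30 min break → 8 h 47 min
Fri: 05:20–17:09 = 11 h 49 min; less 30 min break → 11 h 19 min
Sat: 06:47–15:47 = 9 h 0 min; less 30 min break → 8 h 30 min
Total worked: 54 h 22 min = 54.37 h.
Threshold 44 h → overtime 10 h 22 min, regular 44 h 0 min.

Regular 44.00 hours, overtime 10.37 hours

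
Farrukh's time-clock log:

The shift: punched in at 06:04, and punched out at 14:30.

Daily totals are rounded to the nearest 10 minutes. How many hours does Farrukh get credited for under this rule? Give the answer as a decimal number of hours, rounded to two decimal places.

The shift: 06:04–14:30 = 8 h 26 min → rounds to 8 h 30 min

8.50 hours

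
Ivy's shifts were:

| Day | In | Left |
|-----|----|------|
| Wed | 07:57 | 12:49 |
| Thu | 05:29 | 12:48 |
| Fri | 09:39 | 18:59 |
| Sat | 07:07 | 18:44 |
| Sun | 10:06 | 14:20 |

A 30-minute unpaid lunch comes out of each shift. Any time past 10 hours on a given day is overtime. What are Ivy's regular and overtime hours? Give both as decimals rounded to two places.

Regular 33.75 hours, overtime 1.12 hours

Wed: 07:57–12:49 = 4 h 52 min; less 30 min break → 4 h 22 min
Thu: 05:29–12:48 = 7 h 19 min; less 30 min break → 6 h 49 min
Fri: 09:39–18:59 = 9 h 20 min; less 30 min break → 8 h 50 min
Sat: 07:07–18:44 = 11 h 37 min; less 30 min break → 11 h 7 min
Sun: 10:06–14:20 = 4 h 14 min; less 30 min break → 3 h 44 min
Wed reg 4 h 22 min / OT 0 h 0 min; Thu reg 6 h 49 min / OT 0 h 0 min; Fri reg 8 h 50 min / OT 0 h 0 min; Sat reg 10 h 0 min / OT 1 h 7 min; Sun reg 3 h 44 min / OT 0 h 0 min.
Totals: regular 33 h 45 min, overtime 1 h 7 min.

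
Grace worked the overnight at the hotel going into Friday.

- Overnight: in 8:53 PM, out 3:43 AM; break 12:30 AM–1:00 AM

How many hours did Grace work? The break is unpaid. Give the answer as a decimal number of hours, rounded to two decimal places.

6.33 hours

Overnight: 8:53 PM → midnight = 3 h 7 min; midnight → 3:43 AM = 3 h 43 min; span 6 h 50 min; less 30 min break → 6 h 20 min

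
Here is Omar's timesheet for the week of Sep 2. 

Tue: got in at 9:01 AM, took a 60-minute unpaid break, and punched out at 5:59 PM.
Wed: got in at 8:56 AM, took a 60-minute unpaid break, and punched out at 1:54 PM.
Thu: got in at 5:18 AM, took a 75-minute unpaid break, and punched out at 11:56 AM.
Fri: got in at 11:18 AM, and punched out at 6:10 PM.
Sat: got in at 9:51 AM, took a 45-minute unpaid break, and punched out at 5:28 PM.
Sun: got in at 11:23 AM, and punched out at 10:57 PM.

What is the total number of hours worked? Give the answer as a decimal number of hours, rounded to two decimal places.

42.62 hours

Tue: 9:01 AM–5:59 PM = 8 h 58 min; less 60 min break → 7 h 58 min
Wed: 8:56 AM–1:54 PM = 4 h 58 min; less 60 min break → 3 h 58 min
Thu: 5:18 AM–11:56 AM = 6 h 38 min; less 75 min break → 5 h 23 min
Fri: 11:18 AM–6:10 PM = 6 h 52 min
Sat: 9:51 AM–5:28 PM = 7 h 37 min; less 45 min break → 6 h 52 min
Sun: 11:23 AM–10:57 PM = 11 h 34 min
Total: 7 h 58 min + 3 h 58 min + 5 h 23 min + 6 h 52 min + 6 h 52 min + 11 h 34 min = 42 h 37 min.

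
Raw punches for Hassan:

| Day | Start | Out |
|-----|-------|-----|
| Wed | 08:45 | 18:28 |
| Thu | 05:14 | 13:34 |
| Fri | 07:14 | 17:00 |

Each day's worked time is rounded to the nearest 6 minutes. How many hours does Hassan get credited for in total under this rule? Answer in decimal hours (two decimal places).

Wed: 08:45–18:28 = 9 h 43 min → rounds to 9 h 42 min
Thu: 05:14–13:34 = 8 h 20 min → rounds to 8 h 18 min
Fri: 07:14–17:00 = 9 h 46 min → rounds to 9 h 48 min
Total credited: 27 h 48 min.

27.80 hours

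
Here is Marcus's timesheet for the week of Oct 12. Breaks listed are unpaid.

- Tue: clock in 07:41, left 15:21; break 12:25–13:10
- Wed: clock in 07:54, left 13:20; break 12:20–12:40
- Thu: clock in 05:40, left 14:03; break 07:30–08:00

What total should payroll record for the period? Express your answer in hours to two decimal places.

Tue: 07:41–15:21 = 7 h 40 min; less 45 min break → 6 h 55 min
Wed: 07:54–13:20 = 5 h 26 min; less 20 min break → 5 h 6 min
Thu: 05:40–14:03 = 8 h 23 min; less 30 min break → 7 h 53 min
Total: 6 h 55 min + 5 h 6 min + 7 h 53 min = 19 h 54 min.

19.90 hours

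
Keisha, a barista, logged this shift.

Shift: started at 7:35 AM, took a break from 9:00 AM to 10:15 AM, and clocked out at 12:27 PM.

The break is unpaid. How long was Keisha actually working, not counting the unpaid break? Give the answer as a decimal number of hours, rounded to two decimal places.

Shift: 7:35 AM–12:27 PM = 4 h 52 min; less 75 min break → 3 h 37 min

3.62 hours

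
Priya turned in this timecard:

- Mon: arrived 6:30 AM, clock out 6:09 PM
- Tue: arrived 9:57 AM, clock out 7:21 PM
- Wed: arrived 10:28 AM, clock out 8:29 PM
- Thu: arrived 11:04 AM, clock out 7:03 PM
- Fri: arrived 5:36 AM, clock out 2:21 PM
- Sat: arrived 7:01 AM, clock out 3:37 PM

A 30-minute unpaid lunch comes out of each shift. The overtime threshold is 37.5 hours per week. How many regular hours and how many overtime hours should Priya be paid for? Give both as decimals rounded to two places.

Mon: 6:30 AM–6:09 PM = 11 h 39 min; less 30 min break → 11 h 9 min
Tue: 9:57 AM–7:21 PM = 9 h 24 min; less 30 min break → 8 h 54 min
Wed: 10:28 AM–8:29 PM = 10 h 1 min; less 30 min break → 9 h 31 min
Thu: 11:04 AM–7:03 PM = 7 h 59 min; less 30 min break → 7 h 29 min
Fri: 5:36 AM–2:21 PM = 8 h 45 min; less 30 min break → 8 h 15 min
Sat: 7:01 AM–3:37 PM = 8 h 36 min; less 30 min break → 8 h 6 min
Total worked: 53 h 24 min = 53.40 h.
Threshold 37.5 h → overtime 15 h 54 min, regular 37 h 30 min.

Regular 37.50 hours, overtime 15.90 hours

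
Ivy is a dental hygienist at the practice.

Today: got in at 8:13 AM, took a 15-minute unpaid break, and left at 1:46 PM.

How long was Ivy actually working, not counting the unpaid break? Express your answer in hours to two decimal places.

Today: 8:13 AM–1:46 PM = 5 h 33 min; less 15 min break → 5 h 18 min

5.30 hours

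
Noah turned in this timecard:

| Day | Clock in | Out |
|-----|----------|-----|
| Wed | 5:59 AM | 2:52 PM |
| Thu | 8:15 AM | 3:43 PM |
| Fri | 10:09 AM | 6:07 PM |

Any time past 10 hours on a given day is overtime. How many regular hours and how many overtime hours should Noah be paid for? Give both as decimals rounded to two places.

Regular 24.32 hours, overtime 0.00 hours

Wed: 5:59 AM–2:52 PM = 8 h 53 min
Thu: 8:15 AM–3:43 PM = 7 h 28 min
Fri: 10:09 AM–6:07 PM = 7 h 58 min
Wed reg 8 h 53 min / OT 0 h 0 min; Thu reg 7 h 28 min / OT 0 h 0 min; Fri reg 7 h 58 min / OT 0 h 0 min.
Totals: regular 24 h 19 min, overtime 0 h 0 min.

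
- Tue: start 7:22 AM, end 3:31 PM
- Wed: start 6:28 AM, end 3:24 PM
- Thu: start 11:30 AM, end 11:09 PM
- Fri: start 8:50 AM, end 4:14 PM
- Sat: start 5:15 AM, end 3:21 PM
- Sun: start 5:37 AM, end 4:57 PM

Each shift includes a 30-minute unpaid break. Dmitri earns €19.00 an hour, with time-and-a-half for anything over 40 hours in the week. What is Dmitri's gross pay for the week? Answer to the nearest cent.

Tue: 7:22 AM–3:31 PM = 8 h 9 min; less 30 min break → 7 h 39 min
Wed: 6:28 AM–3:24 PM = 8 h 56 min; less 30 min break → 8 h 26 min
Thu: 11:30 AM–11:09 PM = 11 h 39 min; less 30 min break → 11 h 9 min
Fri: 8:50 AM–4:14 PM = 7 h 24 min; less 30 min break → 6 h 54 min
Sat: 5:15 AM–3:21 PM = 10 h 6 min; less 30 min break → 9 h 36 min
Sun: 5:37 AM–4:57 PM = 11 h 20 min; less 30 min break → 10 h 50 min
Total worked: 54 h 34 min = 3274 min.
Regular 40 h 0 min = 2400 min at €19.00/h; overtime 14 h 34 min = 874 min at €28.50/h.
Pay = (2400 × €19.00 + 874 × €28.50) ÷ 60 = €1175.15.

€1175.15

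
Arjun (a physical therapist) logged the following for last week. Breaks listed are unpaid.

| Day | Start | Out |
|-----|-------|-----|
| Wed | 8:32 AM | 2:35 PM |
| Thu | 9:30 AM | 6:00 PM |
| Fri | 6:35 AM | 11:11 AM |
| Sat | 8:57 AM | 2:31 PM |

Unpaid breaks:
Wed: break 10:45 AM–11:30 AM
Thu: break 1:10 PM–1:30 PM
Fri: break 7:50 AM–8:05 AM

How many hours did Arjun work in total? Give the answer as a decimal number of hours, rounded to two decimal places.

Wed: 8:32 AM–2:35 PM = 6 h 3 min; less 45 min break → 5 h 18 min
Thu: 9:30 AM–6:00 PM = 8 h 30 min; less 20 min break → 8 h 10 min
Fri: 6:35 AM–11:11 AM = 4 h 36 min; less 15 min break → 4 h 21 min
Sat: 8:57 AM–2:31 PM = 5 h 34 min
Total: 5 h 18 min + 8 h 10 min + 4 h 21 min + 5 h 34 min = 23 h 23 min.

23.38 hours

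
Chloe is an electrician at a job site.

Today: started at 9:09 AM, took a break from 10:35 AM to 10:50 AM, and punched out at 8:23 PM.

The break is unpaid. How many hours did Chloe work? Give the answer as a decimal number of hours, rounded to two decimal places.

10.98 hours

Today: 9:09 AM–8:23 PM = 11 h 14 min; less 15 min break → 10 h 59 min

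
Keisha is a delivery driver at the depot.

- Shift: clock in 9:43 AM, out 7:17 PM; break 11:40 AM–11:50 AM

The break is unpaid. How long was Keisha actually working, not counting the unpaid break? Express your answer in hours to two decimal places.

Shift: 9:43 AM–7:17 PM = 9 h 34 min; less 10 min break → 9 h 24 min

9.40 hours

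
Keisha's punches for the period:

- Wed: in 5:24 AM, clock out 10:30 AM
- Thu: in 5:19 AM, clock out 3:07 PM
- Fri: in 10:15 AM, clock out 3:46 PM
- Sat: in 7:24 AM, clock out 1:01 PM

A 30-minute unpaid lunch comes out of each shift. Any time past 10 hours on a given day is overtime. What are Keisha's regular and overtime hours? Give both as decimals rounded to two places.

Wed: 5:24 AM–10:30 AM = 5 h 6 min; less 30 min break → 4 h 36 min
Thu: 5:19 AM–3:07 PM = 9 h 48 min; less 30 min break → 9 h 18 min
Fri: 10:15 AM–3:46 PM = 5 h 31 min; less 30 min break → 5 h 1 min
Sat: 7:24 AM–1:01 PM = 5 h 37 min; less 30 min break → 5 h 7 min
Wed reg 4 h 36 min / OT 0 h 0 min; Thu reg 9 h 18 min / OT 0 h 0 min; Fri reg 5 h 1 min / OT 0 h 0 min; Sat reg 5 h 7 min / OT 0 h 0 min.
Totals: regular 24 h 2 min, overtime 0 h 0 min.

Regular 24.03 hours, overtime 0.00 hours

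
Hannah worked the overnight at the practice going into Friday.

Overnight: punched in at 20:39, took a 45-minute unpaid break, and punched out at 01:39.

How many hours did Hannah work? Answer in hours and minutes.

4 h 15 min

Overnight: 20:39 → midnight = 3 h 21 min; midnight → 01:39 = 1 h 39 min; span 5 h 0 min; less 45 min break → 4 h 15 min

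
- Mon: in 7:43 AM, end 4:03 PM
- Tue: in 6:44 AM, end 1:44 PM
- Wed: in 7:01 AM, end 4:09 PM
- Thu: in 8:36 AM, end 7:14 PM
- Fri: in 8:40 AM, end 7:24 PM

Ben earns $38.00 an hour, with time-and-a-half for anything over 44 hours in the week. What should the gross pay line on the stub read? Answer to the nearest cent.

$1776.50

Mon: 7:43 AM–4:03 PM = 8 h 20 min
Tue: 6:44 AM–1:44 PM = 7 h 0 min
Wed: 7:01 AM–4:09 PM = 9 h 8 min
Thu: 8:36 AM–7:14 PM = 10 h 38 min
Fri: 8:40 AM–7:24 PM = 10 h 44 min
Total worked: 45 h 50 min = 2750 min.
Regular 44 h 0 min = 2640 min at $38.00/h; overtime 1 h 50 min = 110 min at $57.00/h.
Pay = (2640 × $38.00 + 110 × $57.00) ÷ 60 = $1776.50.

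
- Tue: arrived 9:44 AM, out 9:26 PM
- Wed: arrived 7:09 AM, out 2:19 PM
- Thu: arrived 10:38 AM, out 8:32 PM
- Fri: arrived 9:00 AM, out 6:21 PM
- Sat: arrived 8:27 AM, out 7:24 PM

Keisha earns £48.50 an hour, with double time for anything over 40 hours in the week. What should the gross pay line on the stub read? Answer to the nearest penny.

Tue: 9:44 AM–9:26 PM = 11 h 42 min
Wed: 7:09 AM–2:19 PM = 7 h 10 min
Thu: 10:38 AM–8:32 PM = 9 h 54 min
Fri: 9:00 AM–6:21 PM = 9 h 21 min
Sat: 8:27 AM–7:24 PM = 10 h 57 min
Total worked: 49 h 4 min = 2944 min.
Regular 40 h 0 min = 2400 min at £48.50/h; overtime 9 h 4 min = 544 min at £97.00/h.
Pay = (2400 × £48.50 + 544 × £97.00) ÷ 60 = £2819.47.

£2819.47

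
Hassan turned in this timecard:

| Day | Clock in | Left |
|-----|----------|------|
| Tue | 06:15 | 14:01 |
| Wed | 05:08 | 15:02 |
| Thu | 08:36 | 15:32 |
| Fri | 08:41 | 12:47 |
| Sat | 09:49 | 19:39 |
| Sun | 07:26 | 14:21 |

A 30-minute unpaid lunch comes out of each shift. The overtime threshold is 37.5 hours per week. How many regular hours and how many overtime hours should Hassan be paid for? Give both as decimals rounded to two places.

Tue: 06:15–14:01 = 7 h 46 min; less 30 min break → 7 h 16 min
Wed: 05:08–15:02 = 9 h 54 min; less 30 min break → 9 h 24 min
Thu: 08:36–15:32 = 6 h 56 min; less 30 min break → 6 h 26 min
Fri: 08:41–12:47 = 4 h 6 min; less 30 min break → 3 h 36 min
Sat: 09:49–19:39 = 9 h 50 min; less 30 min break → 9 h 20 min
Sun: 07:26–14:21 = 6 h 55 min; less 30 min break → 6 h 25 min
Total worked: 42 h 27 min = 42.45 h.
Threshold 37.5 h → overtime 4 h 57 min, regular 37 h 30 min.

Regular 37.50 hours, overtime 4.95 hours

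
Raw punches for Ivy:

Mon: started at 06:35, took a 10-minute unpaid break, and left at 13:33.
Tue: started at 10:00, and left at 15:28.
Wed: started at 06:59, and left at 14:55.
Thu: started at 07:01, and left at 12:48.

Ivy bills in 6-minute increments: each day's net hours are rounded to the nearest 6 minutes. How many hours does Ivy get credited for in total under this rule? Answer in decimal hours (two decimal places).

26.00 hours

Mon: 06:35–13:33 = 6 h 58 min − 10 min = 6 h 48 min → rounds to 6 h 48 min
Tue: 10:00–15:28 = 5 h 28 min → rounds to 5 h 30 min
Wed: 06:59–14:55 = 7 h 56 min → rounds to 7 h 54 min
Thu: 07:01–12:48 = 5 h 47 min → rounds to 5 h 48 min
Total credited: 26 h 0 min.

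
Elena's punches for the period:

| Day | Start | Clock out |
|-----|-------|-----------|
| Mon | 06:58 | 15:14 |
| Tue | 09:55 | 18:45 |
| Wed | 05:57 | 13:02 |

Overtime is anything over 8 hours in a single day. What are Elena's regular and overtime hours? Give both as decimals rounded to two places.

Regular 23.08 hours, overtime 1.10 hours

Mon: 06:58–15:14 = 8 h 16 min
Tue: 09:55–18:45 = 8 h 50 min
Wed: 05:57–13:02 = 7 h 5 min
Mon reg 8 h 0 min / OT 0 h 16 min; Tue reg 8 h 0 min / OT 0 h 50 min; Wed reg 7 h 5 min / OT 0 h 0 min.
Totals: regular 23 h 5 min, overtime 1 h 6 min.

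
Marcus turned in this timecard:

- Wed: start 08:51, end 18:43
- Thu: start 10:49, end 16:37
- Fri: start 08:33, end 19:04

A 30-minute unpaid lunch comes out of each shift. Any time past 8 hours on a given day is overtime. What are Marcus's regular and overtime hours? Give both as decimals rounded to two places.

Regular 21.30 hours, overtime 3.38 hours

Wed: 08:51–18:43 = 9 h 52 min; less 30 min break → 9 h 22 min
Thu: 10:49–16:37 = 5 h 48 min; less 30 min break → 5 h 18 min
Fri: 08:33–19:04 = 10 h 31 min; less 30 min break → 10 h 1 min
Wed reg 8 h 0 min / OT 1 h 22 min; Thu reg 5 h 18 min / OT 0 h 0 min; Fri reg 8 h 0 min / OT 2 h 1 min.
Totals: regular 21 h 18 min, overtime 3 h 23 min.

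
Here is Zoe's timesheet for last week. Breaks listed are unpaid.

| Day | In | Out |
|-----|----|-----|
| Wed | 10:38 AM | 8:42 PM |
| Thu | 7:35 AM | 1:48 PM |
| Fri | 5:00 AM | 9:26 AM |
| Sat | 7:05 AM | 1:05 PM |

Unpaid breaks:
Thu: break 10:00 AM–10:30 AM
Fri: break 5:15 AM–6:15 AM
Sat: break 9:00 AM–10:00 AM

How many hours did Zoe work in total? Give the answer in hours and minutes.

Wed: 10:38 AM–8:42 PM = 10 h 4 min
Thu: 7:35 AM–1:48 PM = 6 h 13 min; less 30 min break → 5 h 43 min
Fri: 5:00 AM–9:26 AM = 4 h 26 min; less 60 min break → 3 h 26 min
Sat: 7:05 AM–1:05 PM = 6 h 0 min; less 60 min break → 5 h 0 min
Total: 10 h 4 min + 5 h 43 min + 3 h 26 min + 5 h 0 min = 24 h 13 min.

24 h 13 min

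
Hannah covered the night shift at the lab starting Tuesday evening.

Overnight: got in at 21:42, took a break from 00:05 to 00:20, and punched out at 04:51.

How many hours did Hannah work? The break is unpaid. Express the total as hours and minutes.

6 h 54 min

Overnight: 21:42 → midnight = 2 h 18 min; midnight → 04:51 = 4 h 51 min; span 7 h 9 min; less 15 min break → 6 h 54 min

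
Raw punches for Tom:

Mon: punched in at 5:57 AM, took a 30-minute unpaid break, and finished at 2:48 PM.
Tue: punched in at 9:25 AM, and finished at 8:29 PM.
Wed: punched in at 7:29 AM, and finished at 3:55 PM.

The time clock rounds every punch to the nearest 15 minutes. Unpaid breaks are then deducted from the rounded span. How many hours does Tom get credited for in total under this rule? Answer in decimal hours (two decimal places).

Mon: in 5:57 AM→6:00 AM, out 2:48 PM→2:45 PM; 8 h 45 min − 30 min = 8 h 15 min
Tue: in 9:25 AM→9:30 AM, out 8:29 PM→8:30 PM; 11 h 0 min
Wed: in 7:29 AM→7:30 AM, out 3:55 PM→4:00 PM; 8 h 30 min
Total credited: 27 h 45 min.

27.75 hours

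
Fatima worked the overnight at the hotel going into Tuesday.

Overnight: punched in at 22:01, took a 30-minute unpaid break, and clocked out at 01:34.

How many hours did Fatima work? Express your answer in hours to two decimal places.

Overnight: 22:01 → midnight = 1 h 59 min; midnight → 01:34 = 1 h 34 min; span 3 h 33 min; less 30 min break → 3 h 3 min

3.05 hours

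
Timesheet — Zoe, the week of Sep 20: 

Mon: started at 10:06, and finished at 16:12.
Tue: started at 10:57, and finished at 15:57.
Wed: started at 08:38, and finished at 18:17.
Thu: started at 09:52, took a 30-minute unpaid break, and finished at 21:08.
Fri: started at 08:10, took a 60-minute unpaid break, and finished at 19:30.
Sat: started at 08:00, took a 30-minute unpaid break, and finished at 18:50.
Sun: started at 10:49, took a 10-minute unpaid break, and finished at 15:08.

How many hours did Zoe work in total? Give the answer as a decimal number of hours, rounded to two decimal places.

56.33 hours

Mon: 10:06–16:12 = 6 h 6 min
Tue: 10:57–15:57 = 5 h 0 min
Wed: 08:38–18:17 = 9 h 39 min
Thu: 09:52–21:08 = 11 h 16 min; less 30 min break → 10 h 46 min
Fri: 08:10–19:30 = 11 h 20 min; less 60 min break → 10 h 20 min
Sat: 08:00–18:50 = 10 h 50 min; less 30 min break → 10 h 20 min
Sun: 10:49–15:08 = 4 h 19 min; less 10 min break → 4 h 9 min
Total: 6 h 6 min + 5 h 0 min + 9 h 39 min + 10 h 46 min + 10 h 20 min + 10 h 20 min + 4 h 9 min = 56 h 20 min.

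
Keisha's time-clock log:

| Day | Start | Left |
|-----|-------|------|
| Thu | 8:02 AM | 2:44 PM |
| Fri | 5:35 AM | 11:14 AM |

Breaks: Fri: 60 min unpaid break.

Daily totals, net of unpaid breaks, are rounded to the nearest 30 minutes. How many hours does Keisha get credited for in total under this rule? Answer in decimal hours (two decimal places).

11.00 hours

Thu: 8:02 AM–2:44 PM = 6 h 42 min → rounds to 6 h 30 min
Fri: 5:35 AM–11:14 AM = 5 h 39 min − 60 min = 4 h 39 min → rounds to 4 h 30 min
Total credited: 11 h 0 min.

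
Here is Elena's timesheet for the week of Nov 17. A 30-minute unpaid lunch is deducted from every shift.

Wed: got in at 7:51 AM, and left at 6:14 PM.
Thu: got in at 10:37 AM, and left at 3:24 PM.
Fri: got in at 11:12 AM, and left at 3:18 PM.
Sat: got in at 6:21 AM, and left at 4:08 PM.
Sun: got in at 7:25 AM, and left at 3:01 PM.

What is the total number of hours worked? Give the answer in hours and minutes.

Wed: 7:51 AM–6:14 PM = 10 h 23 min; less 30 min break → 9 h 53 min
Thu: 10:37 AM–3:24 PM = 4 h 47 min; less 30 min break → 4 h 17 min
Fri: 11:12 AM–3:18 PM = 4 h 6 min; less 30 min break → 3 h 36 min
Sat: 6:21 AM–4:08 PM = 9 h 47 min; less 30 min break → 9 h 17 min
Sun: 7:25 AM–3:01 PM = 7 h 36 min; less 30 min break → 7 h 6 min
Total: 9 h 53 min + 4 h 17 min + 3 h 36 min + 9 h 17 min + 7 h 6 min = 34 h 9 min.

34 h 9 min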